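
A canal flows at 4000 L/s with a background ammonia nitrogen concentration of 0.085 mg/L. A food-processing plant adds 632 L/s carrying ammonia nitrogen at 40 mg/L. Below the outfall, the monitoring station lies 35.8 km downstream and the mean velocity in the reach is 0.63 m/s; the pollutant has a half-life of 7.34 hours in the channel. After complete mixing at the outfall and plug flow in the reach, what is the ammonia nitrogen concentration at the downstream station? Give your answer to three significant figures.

1.25 mg/L

Mixed concentration C = ΣQC/ΣQ = (4000·0.08500 + 632.0·40.00) / 4632 = 25620/4632 = 5.531 mg/L.
Travel time t = 35.8·1000 / 0.63 = 56830 s = 15.78 h.
Half-life 7.34 h → k = ln 2 / 7.34 = 0.09443 h⁻¹ = 2.266 d⁻¹.
After decay, C = 5.531 × e^(−kt) = 5.531 × 0.2252 = 1.246 mg/L.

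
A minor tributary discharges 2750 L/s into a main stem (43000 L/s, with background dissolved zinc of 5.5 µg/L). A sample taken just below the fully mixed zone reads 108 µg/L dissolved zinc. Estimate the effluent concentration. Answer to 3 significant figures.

1710 µg/L

Mass balance: 43000·5.500 + 2750·Cₑ = 45750·108.0
→ Cₑ = (45750·108.0 − 43000·5.500) / 2750 = 1711 µg/L.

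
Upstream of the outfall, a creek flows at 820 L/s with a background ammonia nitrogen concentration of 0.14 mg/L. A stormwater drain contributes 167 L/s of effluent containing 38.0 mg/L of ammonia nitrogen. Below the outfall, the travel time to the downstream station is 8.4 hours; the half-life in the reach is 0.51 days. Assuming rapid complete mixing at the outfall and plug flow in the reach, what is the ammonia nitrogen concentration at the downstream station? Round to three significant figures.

4.07 mg/L

Mass balance: C = (820.0·0.1400 + 167.0·38.00) / 987.0 = 6461/987.0 = 6.546 mg/L.
Half-life 0.51 d → k = ln 2 / 0.51 = 1.359 d⁻¹.
Decay over the reach: 6.546·exp(−kt) = 6.546·0.6215 = 4.068 mg/L.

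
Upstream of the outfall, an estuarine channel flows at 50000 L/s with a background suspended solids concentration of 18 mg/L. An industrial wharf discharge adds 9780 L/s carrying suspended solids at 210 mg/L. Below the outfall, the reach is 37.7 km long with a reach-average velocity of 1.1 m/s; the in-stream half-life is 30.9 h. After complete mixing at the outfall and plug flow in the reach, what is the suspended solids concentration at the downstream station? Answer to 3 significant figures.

39.9 mg/L

Flow-weighted average: C = (50000·18.00 + 9780·210.0) / 59780 = 2954000/59780 = 49.41 mg/L.
Travel time t = 37.7·1000 / 1.1 = 34270 s = 9.520 h.
Half-life 30.9 h → k = ln 2 / 30.9 = 0.02243 h⁻¹ = 0.5384 d⁻¹.
First-order decay: C = 49.41·exp(−k·t) = 49.41·0.8077 = 39.91 mg/L.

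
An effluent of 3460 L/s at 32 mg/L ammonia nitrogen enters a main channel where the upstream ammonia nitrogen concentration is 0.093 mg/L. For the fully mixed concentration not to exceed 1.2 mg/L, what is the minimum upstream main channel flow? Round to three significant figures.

Set C_mix = 1.2: (Q·0.09300 + 3460·32.00) / (Q + 3460) = 1.2
→ Q = 3460·(32.00 − 1.2)/(1.2 − 0.09300) = 96270 L/s.

96300 L/s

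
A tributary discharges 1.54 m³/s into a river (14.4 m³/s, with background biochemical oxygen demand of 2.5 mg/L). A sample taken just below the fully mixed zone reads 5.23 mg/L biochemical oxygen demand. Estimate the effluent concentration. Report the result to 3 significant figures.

Mass balance: 14.40·2.500 + 1.540·Cₑ = 15.94·5.230
→ Cₑ = (15.94·5.230 − 14.40·2.500) / 1.540 = 30.76 mg/L.

30.8 mg/L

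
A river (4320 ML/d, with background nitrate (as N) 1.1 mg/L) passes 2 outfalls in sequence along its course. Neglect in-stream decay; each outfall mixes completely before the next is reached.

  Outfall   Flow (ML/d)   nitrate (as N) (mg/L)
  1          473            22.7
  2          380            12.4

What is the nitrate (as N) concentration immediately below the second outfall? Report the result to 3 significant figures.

3.91 mg/L

Below outfall 1: Q → 4793 ML/d, C = (4320·1.100 + 473.0·22.70)/4793 = 3.232 mg/L.
Below outfall 2: Q → 5173 ML/d, C = (4793·3.232 + 380.0·12.40)/5173 = 3.905 mg/L.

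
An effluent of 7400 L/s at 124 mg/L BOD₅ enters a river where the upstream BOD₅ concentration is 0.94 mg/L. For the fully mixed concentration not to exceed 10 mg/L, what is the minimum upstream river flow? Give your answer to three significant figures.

Set C_mix = 10: (Q·0.9400 + 7400·124.0) / (Q + 7400) = 10
→ Q = 7400·(124.0 − 10)/(10 − 0.9400) = 93110 L/s.

93100 L/s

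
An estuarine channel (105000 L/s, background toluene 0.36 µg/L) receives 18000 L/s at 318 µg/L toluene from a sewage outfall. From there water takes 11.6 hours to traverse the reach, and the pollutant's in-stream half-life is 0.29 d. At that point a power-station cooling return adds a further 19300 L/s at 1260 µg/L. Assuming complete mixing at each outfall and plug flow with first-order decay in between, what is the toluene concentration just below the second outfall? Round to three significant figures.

Mixed concentration C = ΣQC/ΣQ = (105000·0.3600 + 18000·318.0) / 123000 = 5762000/123000 = 46.84 µg/L; combined flow 123000 L/s.
Half-life 0.29 d → k = ln 2 / 0.29 = 2.390 d⁻¹.
Applying C = C₀e^(−kt): 46.84 × 0.3150 = 14.75 µg/L.
Second outfall: C = (123000·14.75 + 19300·1260)/142300 = 183.6 µg/L.

184 µg/L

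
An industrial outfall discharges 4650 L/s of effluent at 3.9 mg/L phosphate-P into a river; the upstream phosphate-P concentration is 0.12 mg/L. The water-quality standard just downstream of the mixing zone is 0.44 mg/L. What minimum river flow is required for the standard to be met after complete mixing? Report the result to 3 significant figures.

50300 L/s

Set C_mix = 0.44: (Q·0.1200 + 4650·3.900) / (Q + 4650) = 0.44
→ Q = 4650·(3.900 − 0.44)/(0.44 − 0.1200) = 50280 L/s.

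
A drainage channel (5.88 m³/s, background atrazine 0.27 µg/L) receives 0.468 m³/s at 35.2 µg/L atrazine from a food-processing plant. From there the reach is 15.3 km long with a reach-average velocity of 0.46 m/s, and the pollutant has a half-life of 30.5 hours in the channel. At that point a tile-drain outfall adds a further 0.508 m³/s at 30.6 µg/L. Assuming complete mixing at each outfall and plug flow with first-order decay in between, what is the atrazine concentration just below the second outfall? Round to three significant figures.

Flow-weighted average: C = (5.880·0.2700 + 0.4680·35.20) / 6.348 = 18.06/6.348 = 2.845 µg/L; combined flow 6.348 m³/s.
Travel time t = 15.3·1000 / 0.46 = 33260 s = 9.239 h.
Half-life 30.5 h → k = ln 2 / 30.5 = 0.02273 h⁻¹ = 0.5454 d⁻¹.
Applying C = C₀e^(−kt): 2.845 × 0.8106 = 2.306 µg/L.
At the second outfall, C = (6.348·2.306 + 0.5080·30.60) / (6.348 + 0.5080) = 4.403 µg/L.

4.40 µg/L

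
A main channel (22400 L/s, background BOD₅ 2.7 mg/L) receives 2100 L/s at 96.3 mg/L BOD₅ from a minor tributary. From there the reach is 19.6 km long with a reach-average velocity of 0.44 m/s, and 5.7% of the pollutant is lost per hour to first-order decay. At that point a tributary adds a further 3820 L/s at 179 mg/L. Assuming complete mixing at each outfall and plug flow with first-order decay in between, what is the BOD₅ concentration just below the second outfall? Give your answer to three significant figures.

28.6 mg/L

Flow-weighted average: C = (22400·2.700 + 2100·96.30) / 24500 = 262700/24500 = 10.72 mg/L; combined flow 24500 L/s.
Travel time t = 19.6·1000 / 0.44 = 44550 s = 12.37 h.
5.7%/h lost → k = −ln(1 − 0.057) = 0.05869 h⁻¹.
Applying C = C₀e^(−kt): 10.72 × 0.4837 = 5.187 mg/L.
Second outfall: C = (24500·5.187 + 3820·179.0)/28320 = 28.63 mg/L.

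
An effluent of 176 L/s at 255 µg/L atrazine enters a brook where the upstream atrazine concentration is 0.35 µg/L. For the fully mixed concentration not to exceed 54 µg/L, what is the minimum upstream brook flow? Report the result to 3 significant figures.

Set C_mix = 54: (Q·0.3500 + 176.0·255.0) / (Q + 176.0) = 54
→ Q = 176.0·(255.0 − 54)/(54 − 0.3500) = 659.4 L/s.

659 L/s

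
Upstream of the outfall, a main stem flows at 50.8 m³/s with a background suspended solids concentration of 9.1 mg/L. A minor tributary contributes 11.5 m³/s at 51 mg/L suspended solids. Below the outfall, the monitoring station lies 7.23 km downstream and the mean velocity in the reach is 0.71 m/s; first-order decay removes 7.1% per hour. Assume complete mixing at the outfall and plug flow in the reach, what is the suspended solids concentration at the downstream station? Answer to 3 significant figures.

Conservation of mass: C = (50.80·9.100 + 11.50·51.00) / 62.30 = 1049/62.30 = 16.83 mg/L.
Travel time t = 7.23·1000 / 0.71 = 10180 s = 2.829 h.
7.1%/h lost → k = −ln(1 − 0.071) = 0.07365 h⁻¹.
First-order decay: C = 16.83·exp(−k·t) = 16.83·0.8119 = 13.67 mg/L.

13.7 mg/L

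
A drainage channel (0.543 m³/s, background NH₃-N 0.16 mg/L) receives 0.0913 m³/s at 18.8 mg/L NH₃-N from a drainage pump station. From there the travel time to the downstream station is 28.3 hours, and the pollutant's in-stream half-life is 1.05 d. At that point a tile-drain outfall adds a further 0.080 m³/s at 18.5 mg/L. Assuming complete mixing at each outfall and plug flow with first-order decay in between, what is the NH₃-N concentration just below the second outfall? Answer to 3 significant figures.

3.23 mg/L

After mixing, C = (0.5430·0.1600 + 0.09130·18.80) / 0.6343 = 1.803/0.6343 = 2.843 mg/L; combined flow 0.6343 m³/s.
Half-life 1.05 d → k = ln 2 / 1.05 = 0.6601 d⁻¹.
First-order decay: C = 2.843·exp(−k·t) = 2.843·0.4591 = 1.305 mg/L.
Second outfall: C = (0.6343·1.305 + 0.08000·18.50)/0.7143 = 3.231 mg/L.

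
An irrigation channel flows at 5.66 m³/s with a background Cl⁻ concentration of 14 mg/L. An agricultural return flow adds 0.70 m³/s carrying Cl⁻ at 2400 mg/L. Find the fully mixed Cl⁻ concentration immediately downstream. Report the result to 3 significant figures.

Mass balance: C = (5.660·14.00 + 0.7000·2400) / 6.360 = 1759/6.360 = 276.6 mg/L.

277 mg/L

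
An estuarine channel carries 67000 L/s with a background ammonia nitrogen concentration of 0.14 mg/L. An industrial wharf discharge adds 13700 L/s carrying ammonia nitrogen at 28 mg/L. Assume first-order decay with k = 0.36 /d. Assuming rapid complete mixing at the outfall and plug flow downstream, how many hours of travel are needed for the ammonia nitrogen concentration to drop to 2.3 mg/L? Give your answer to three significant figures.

50.0 h

Mass balance: C = (67000·0.1400 + 13700·28.00) / 80700 = 393000/80700 = 4.870 mg/L.
4.870·exp(−k·t) = 2.3 → t = ln(4.870/2.3)/k = 180000 s = 50.01 h.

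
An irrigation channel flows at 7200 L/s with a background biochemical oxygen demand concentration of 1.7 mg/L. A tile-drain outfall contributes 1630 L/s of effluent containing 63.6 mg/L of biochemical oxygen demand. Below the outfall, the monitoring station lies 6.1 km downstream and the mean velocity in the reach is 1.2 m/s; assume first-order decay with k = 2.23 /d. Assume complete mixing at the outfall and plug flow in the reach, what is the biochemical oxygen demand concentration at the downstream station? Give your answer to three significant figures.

11.5 mg/L

Mass balance: C = (7200·1.700 + 1630·63.60) / 8830 = 115900/8830 = 13.13 mg/L.
Travel time t = 6.1·1000 / 1.2 = 5083 s = 1.412 h.
Decay over the reach: 13.13·exp(−kt) = 13.13·0.8770 = 11.51 mg/L.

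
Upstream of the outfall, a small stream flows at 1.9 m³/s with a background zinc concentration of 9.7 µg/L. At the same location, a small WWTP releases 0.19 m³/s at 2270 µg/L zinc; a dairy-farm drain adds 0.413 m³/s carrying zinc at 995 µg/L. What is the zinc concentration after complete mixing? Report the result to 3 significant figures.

Flow-weighted average: C = (1.900·9.700 + 0.1900·2270 + 0.4130·995.0) / 2.503 = 860.7/2.503 = 343.9 µg/L.

344 µg/L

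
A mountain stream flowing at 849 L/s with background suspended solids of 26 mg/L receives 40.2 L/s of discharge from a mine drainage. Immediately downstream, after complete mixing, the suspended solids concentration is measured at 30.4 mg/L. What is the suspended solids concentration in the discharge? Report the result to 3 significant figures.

Mass balance: 849.0·26.00 + 40.20·Cₑ = 889.2·30.40
→ Cₑ = (889.2·30.40 − 849.0·26.00) / 40.20 = 123.3 mg/L.

123 mg/L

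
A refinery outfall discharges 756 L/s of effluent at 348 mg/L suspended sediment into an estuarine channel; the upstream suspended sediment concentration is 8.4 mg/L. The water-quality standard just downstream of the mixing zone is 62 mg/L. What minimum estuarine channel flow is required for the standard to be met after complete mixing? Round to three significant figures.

4030 L/s

Set C_mix = 62: (Q·8.400 + 756.0·348.0) / (Q + 756.0) = 62
→ Q = 756.0·(348.0 − 62)/(62 − 8.400) = 4034 L/s.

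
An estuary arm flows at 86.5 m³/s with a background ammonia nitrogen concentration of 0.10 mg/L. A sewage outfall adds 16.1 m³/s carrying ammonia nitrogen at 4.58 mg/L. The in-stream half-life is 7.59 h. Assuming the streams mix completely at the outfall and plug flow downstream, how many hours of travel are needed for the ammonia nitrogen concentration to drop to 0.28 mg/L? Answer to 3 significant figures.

11.5 h

Mixed concentration C = ΣQC/ΣQ = (86.50·0.1000 + 16.10·4.580) / 102.6 = 82.39/102.6 = 0.8030 mg/L.
Half-life 7.59 h → k = ln 2 / 7.59 = 0.09132 h⁻¹ = 2.192 d⁻¹.
0.8030·exp(−k·t) = 0.28 → t = ln(0.8030/0.28)/k = 41530 s = 11.54 h.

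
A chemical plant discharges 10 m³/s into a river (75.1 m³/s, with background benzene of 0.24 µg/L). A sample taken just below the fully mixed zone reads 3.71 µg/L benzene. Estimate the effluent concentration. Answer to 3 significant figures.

29.8 µg/L

Mass balance: 75.10·0.2400 + 10.00·Cₑ = 85.10·3.710
→ Cₑ = (85.10·3.710 − 75.10·0.2400) / 10.00 = 29.77 µg/L.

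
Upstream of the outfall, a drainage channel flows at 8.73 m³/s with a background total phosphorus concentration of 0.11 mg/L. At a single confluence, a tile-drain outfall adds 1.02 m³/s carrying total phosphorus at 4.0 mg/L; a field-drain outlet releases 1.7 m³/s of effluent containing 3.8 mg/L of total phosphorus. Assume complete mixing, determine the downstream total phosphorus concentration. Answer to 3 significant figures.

1.00 mg/L

After mixing, C = (8.730·0.1100 + 1.020·4.000 + 1.700·3.800) / 11.45 = 11.50/11.45 = 1.004 mg/L.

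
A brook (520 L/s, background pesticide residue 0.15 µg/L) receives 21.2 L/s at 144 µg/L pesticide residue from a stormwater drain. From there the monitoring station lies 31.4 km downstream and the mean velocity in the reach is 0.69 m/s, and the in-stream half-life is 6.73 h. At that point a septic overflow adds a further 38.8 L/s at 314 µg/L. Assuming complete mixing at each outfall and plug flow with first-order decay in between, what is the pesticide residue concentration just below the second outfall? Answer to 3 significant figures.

Conservation of mass: C = (520.0·0.1500 + 21.20·144.0) / 541.2 = 3131/541.2 = 5.785 µg/L; combined flow 541.2 L/s.
Travel time t = 31.4·1000 / 0.69 = 45510 s = 12.64 h.
Half-life 6.73 h → k = ln 2 / 6.73 = 0.1030 h⁻¹ = 2.472 d⁻¹.
Decay over the reach: 5.785·exp(−kt) = 5.785·0.2720 = 1.574 µg/L.
At the second outfall, C = (541.2·1.574 + 38.80·314.0) / (541.2 + 38.80) = 22.47 µg/L.

22.5 µg/L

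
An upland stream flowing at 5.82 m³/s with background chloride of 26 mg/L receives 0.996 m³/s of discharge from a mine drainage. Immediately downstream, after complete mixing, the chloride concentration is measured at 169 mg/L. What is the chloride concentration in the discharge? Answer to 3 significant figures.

Mass balance: 5.820·26.00 + 0.9960·Cₑ = 6.816·169.0
→ Cₑ = (6.816·169.0 − 5.820·26.00) / 0.9960 = 1005 mg/L.

1000 mg/L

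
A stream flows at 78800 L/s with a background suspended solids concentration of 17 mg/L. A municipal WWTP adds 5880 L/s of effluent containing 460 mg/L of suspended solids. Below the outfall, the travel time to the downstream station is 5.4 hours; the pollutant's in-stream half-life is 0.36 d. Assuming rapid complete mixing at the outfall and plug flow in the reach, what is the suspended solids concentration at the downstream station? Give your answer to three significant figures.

31.0 mg/L

Mixed concentration C = ΣQC/ΣQ = (78800·17.00 + 5880·460.0) / 84680 = 4044000/84680 = 47.76 mg/L.
Half-life 0.36 d → k = ln 2 / 0.36 = 1.925 d⁻¹.
After decay, C = 47.76 × e^(−kt) = 47.76 × 0.6484 = 30.97 mg/L.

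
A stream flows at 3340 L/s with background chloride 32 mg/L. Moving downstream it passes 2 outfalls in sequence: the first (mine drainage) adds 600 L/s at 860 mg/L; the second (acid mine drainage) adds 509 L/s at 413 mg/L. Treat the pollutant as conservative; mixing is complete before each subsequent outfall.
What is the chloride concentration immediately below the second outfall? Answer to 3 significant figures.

Outfall 1: combined Q = 3940 L/s; C = (3340·32.00 + 600.0·860.0)/3940 = 158.1 mg/L.
Outfall 2: combined Q = 4449 L/s; C = (3940·158.1 + 509.0·413.0)/4449 = 187.3 mg/L.

187 mg/L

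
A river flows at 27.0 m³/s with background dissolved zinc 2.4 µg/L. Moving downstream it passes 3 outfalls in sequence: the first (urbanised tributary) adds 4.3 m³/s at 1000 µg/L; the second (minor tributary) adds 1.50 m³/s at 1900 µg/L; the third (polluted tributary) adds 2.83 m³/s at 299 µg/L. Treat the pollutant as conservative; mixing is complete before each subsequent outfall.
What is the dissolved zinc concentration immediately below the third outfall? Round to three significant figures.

226 µg/L

Outfall 1: combined Q = 31.30 m³/s; C = (27.00·2.400 + 4.300·1000)/31.30 = 139.5 µg/L.
Outfall 2: combined Q = 32.80 m³/s; C = (31.30·139.5 + 1.500·1900)/32.80 = 220.0 µg/L.
Outfall 3: combined Q = 35.63 m³/s; C = (32.80·220.0 + 2.830·299.0)/35.63 = 226.2 µg/L.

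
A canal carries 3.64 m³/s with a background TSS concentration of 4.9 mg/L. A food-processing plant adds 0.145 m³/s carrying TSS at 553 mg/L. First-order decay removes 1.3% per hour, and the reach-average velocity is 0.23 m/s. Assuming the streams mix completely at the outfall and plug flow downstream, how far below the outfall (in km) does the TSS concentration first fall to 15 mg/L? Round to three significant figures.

Mass balance: C = (3.640·4.900 + 0.1450·553.0) / 3.785 = 98.02/3.785 = 25.90 mg/L.
1.3%/h lost → k = −ln(1 − 0.013) = 0.01309 h⁻¹.
Set 25.90·exp(−k·t) = 15 → t = ln(25.90/15)/k = 150200 s = 41.73 h.
Distance = v·t = 0.23·150200 = 34550 m = 34.55 km.

34.6 km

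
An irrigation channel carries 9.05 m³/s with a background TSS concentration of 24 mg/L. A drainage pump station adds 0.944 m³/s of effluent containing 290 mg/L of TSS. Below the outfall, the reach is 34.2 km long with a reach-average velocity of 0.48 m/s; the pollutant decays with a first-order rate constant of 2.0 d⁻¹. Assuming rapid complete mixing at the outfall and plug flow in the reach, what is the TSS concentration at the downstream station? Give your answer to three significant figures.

Mixed concentration C = ΣQC/ΣQ = (9.050·24.00 + 0.9440·290.0) / 9.994 = 491.0/9.994 = 49.13 mg/L.
Travel time t = 34.2·1000 / 0.48 = 71250 s = 19.79 h.
After decay, C = 49.13 × e^(−kt) = 49.13 × 0.1922 = 9.441 mg/L.

9.44 mg/L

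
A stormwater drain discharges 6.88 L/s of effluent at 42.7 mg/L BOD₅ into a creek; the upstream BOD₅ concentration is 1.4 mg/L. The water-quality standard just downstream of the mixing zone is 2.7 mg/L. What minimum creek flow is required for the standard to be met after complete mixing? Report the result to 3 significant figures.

212 L/s

Set C_mix = 2.7: (Q·1.400 + 6.880·42.70) / (Q + 6.880) = 2.7
→ Q = 6.880·(42.70 − 2.7)/(2.7 − 1.400) = 211.7 L/s.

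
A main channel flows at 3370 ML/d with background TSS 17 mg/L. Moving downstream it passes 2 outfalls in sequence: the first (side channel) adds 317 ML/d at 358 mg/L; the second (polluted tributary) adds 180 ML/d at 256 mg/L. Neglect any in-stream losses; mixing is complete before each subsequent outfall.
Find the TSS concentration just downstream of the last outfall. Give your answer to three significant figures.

Below outfall 1: Q → 3687 ML/d, C = (3370·17.00 + 317.0·358.0)/3687 = 46.32 mg/L.
Below outfall 2: Q → 3867 ML/d, C = (3687·46.32 + 180.0·256.0)/3867 = 56.08 mg/L.

56.1 mg/L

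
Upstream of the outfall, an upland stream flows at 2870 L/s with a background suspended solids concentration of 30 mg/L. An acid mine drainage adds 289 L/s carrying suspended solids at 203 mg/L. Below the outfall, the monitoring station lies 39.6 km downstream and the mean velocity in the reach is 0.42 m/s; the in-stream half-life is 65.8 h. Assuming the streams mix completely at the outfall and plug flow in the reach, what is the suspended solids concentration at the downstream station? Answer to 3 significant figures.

34.8 mg/L

After mixing, C = (2870·30.00 + 289.0·203.0) / 3159 = 144800/3159 = 45.83 mg/L.
Travel time t = 39.6·1000 / 0.42 = 94290 s = 26.19 h.
Half-life 65.8 h → k = ln 2 / 65.8 = 0.01053 h⁻¹ = 0.2528 d⁻¹.
Applying C = C₀e^(−kt): 45.83 × 0.7589 = 34.78 mg/L.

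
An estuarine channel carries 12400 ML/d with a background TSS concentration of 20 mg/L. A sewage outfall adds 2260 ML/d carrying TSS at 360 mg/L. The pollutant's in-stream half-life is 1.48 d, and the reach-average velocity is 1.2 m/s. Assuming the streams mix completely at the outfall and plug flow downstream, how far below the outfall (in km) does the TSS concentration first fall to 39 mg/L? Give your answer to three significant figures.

137 km

Conservation of mass: C = (12400·20.00 + 2260·360.0) / 14660 = 1062000/14660 = 72.41 mg/L.
Half-life 1.48 d → k = ln 2 / 1.48 = 0.4683 d⁻¹.
Set 72.41·exp(−k·t) = 39 → t = ln(72.41/39)/k = 114200 s = 31.71 h.
Distance = v·t = 1.2·114200 = 137000 m = 137.0 km.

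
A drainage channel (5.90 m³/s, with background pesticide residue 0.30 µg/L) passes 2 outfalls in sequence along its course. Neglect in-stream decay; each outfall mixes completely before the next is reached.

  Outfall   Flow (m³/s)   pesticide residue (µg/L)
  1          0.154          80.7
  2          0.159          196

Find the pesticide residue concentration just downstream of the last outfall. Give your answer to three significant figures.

7.30 µg/L

After outfall 1: Q = 5.900 + 0.1540 = 6.054 m³/s; C = (5.900·0.3000 + 0.1540·80.70)/6.054 = 2.345 µg/L.
After outfall 2: Q = 6.054 + 0.1590 = 6.213 m³/s; C = (6.054·2.345 + 0.1590·196.0)/6.213 = 7.301 µg/L.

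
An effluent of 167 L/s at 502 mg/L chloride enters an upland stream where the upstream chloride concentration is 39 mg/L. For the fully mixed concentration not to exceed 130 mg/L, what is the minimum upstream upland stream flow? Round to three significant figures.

683 L/s

Set C_mix = 130: (Q·39.00 + 167.0·502.0) / (Q + 167.0) = 130
→ Q = 167.0·(502.0 − 130)/(130 − 39.00) = 682.7 L/s.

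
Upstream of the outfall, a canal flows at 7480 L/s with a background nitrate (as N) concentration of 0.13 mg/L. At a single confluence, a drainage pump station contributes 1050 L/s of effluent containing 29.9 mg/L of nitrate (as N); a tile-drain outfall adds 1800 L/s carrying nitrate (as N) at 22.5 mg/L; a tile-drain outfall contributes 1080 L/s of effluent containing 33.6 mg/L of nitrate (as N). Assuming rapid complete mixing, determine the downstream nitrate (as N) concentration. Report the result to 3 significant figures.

Mass balance: C = (7480·0.1300 + 1050·29.90 + 1800·22.50 + 1080·33.60) / 11410 = 109200/11410 = 9.567 mg/L.

9.57 mg/L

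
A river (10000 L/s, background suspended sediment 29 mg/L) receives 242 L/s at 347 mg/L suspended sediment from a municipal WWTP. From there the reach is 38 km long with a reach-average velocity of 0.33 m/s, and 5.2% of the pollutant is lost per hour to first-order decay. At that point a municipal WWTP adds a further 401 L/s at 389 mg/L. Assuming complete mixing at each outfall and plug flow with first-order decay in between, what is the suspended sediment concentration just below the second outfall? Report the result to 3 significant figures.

Flow-weighted average: C = (10000·29.00 + 242.0·347.0) / 10240 = 374000/10240 = 36.51 mg/L; combined flow 10240 L/s.
Travel time t = 38·1000 / 0.33 = 115200 s = 31.99 h.
5.2%/h lost → k = −ln(1 − 0.052) = 0.05340 h⁻¹.
First-order decay: C = 36.51·exp(−k·t) = 36.51·0.1812 = 6.617 mg/L.
Second outfall: C = (10240·6.617 + 401.0·389.0)/10640 = 21.02 mg/L.

21.0 mg/L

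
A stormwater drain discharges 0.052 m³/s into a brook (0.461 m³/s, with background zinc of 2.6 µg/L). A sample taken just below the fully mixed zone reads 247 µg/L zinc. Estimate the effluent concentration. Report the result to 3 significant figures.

2410 µg/L

Mass balance: 0.4610·2.600 + 0.05200·Cₑ = 0.5130·247.0
→ Cₑ = (0.5130·247.0 − 0.4610·2.600) / 0.05200 = 2414 µg/L.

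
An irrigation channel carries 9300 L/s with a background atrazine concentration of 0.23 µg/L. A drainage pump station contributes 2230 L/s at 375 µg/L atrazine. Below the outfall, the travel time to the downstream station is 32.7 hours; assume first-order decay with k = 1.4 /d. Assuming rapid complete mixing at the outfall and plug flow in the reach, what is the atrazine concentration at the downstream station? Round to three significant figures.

After mixing, C = (9300·0.2300 + 2230·375.0) / 11530 = 838400/11530 = 72.71 µg/L.
Applying C = C₀e^(−kt): 72.71 × 0.1485 = 10.79 µg/L.

10.8 µg/L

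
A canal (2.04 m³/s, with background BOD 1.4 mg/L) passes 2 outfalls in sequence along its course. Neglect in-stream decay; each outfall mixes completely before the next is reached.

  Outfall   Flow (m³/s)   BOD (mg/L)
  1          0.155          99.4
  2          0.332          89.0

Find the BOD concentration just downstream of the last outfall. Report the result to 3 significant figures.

Outfall 1: combined Q = 2.195 m³/s; C = (2.040·1.400 + 0.1550·99.40)/2.195 = 8.320 mg/L.
Outfall 2: combined Q = 2.527 m³/s; C = (2.195·8.320 + 0.3320·89.00)/2.527 = 18.92 mg/L.

18.9 mg/L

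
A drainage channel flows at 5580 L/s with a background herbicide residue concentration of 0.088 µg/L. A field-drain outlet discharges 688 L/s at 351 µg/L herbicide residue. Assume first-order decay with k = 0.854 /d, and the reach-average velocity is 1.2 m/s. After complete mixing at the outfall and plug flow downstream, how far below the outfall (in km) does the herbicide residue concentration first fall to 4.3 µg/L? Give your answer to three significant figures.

Mixed concentration C = ΣQC/ΣQ = (5580·0.08800 + 688.0·351.0) / 6268 = 242000/6268 = 38.61 µg/L.
Set 38.61·exp(−k·t) = 4.3 → t = ln(38.61/4.3)/k = 222000 s = 61.68 h.
Distance = v·t = 1.2·222000 = 266500 m = 266.5 km.

266 km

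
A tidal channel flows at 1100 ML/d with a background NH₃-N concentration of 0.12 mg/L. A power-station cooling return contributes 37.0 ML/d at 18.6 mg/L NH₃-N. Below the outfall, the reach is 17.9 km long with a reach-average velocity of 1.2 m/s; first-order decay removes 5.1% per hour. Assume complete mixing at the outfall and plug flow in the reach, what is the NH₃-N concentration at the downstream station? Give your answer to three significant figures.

0.581 mg/L

Mass balance: C = (1100·0.1200 + 37.00·18.60) / 1137 = 820.2/1137 = 0.7214 mg/L.
Travel time t = 17.9·1000 / 1.2 = 14920 s = 4.144 h.
5.1%/h lost → k = −ln(1 − 0.051) = 0.05235 h⁻¹.
Applying C = C₀e^(−kt): 0.7214 × 0.8050 = 0.5807 mg/L.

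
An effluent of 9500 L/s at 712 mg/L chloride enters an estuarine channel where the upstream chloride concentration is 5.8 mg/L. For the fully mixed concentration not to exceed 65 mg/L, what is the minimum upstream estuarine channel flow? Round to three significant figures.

Set C_mix = 65: (Q·5.800 + 9500·712.0) / (Q + 9500) = 65
→ Q = 9500·(712.0 − 65)/(65 − 5.800) = 103800 L/s.

104000 L/s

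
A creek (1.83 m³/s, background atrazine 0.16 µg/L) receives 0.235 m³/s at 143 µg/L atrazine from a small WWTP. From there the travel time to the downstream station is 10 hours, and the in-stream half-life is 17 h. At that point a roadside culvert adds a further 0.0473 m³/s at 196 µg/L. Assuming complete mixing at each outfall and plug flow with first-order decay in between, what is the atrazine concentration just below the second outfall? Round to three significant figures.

Conservation of mass: C = (1.830·0.1600 + 0.2350·143.0) / 2.065 = 33.90/2.065 = 16.42 µg/L; combined flow 2.065 m³/s.
Half-life 17 h → k = ln 2 / 17 = 0.04077 h⁻¹ = 0.9786 d⁻¹.
After decay, C = 16.42 × e^(−kt) = 16.42 × 0.6652 = 10.92 µg/L.
Second outfall: C = (2.065·10.92 + 0.04730·196.0)/2.112 = 15.06 µg/L.

15.1 µg/L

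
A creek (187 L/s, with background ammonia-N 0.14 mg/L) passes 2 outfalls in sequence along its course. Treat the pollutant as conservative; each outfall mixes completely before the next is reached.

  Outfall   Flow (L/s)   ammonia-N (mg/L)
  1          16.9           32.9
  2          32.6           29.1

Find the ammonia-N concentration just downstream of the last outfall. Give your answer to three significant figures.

6.47 mg/L

Below outfall 1: Q → 203.9 L/s, C = (187.0·0.1400 + 16.90·32.90)/203.9 = 2.855 mg/L.
Below outfall 2: Q → 236.5 L/s, C = (203.9·2.855 + 32.60·29.10)/236.5 = 6.473 mg/L.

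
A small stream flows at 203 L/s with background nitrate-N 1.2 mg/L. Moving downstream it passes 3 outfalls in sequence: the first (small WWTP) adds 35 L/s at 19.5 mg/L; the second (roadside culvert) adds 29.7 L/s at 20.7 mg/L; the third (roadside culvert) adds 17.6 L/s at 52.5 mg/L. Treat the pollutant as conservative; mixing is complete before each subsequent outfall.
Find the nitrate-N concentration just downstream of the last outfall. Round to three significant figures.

After outfall 1: Q = 203.0 + 35.00 = 238.0 L/s; C = (203.0·1.200 + 35.00·19.50)/238.0 = 3.891 mg/L.
After outfall 2: Q = 238.0 + 29.70 = 267.7 L/s; C = (238.0·3.891 + 29.70·20.70)/267.7 = 5.756 mg/L.
After outfall 3: Q = 267.7 + 17.60 = 285.3 L/s; C = (267.7·5.756 + 17.60·52.50)/285.3 = 8.640 mg/L.

8.64 mg/L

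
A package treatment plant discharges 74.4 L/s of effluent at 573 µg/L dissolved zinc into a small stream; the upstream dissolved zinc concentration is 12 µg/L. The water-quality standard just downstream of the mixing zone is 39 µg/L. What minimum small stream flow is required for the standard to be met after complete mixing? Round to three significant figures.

Set C_mix = 39: (Q·12.00 + 74.40·573.0) / (Q + 74.40) = 39
→ Q = 74.40·(573.0 − 39)/(39 − 12.00) = 1471 L/s.

1470 L/s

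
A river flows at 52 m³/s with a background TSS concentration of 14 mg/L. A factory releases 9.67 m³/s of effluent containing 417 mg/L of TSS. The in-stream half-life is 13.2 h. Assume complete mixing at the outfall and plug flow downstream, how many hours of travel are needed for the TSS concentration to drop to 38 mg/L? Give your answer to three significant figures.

13.5 h

Conservation of mass: C = (52.00·14.00 + 9.670·417.0) / 61.67 = 4760/61.67 = 77.19 mg/L.
Half-life 13.2 h → k = ln 2 / 13.2 = 0.05251 h⁻¹ = 1.260 d⁻¹.
77.19·exp(−k·t) = 38 → t = ln(77.19/38)/k = 48590 s = 13.50 h.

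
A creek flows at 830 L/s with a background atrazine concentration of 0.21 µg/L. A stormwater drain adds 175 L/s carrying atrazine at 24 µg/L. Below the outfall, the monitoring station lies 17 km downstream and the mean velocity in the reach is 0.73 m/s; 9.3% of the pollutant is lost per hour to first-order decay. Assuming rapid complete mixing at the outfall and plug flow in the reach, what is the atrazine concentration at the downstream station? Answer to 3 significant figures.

2.31 µg/L

Flow-weighted average: C = (830.0·0.2100 + 175.0·24.00) / 1005 = 4374/1005 = 4.353 µg/L.
Travel time t = 17·1000 / 0.73 = 23290 s = 6.469 h.
9.3%/h lost → k = −ln(1 − 0.093) = 0.09761 h⁻¹.
First-order decay: C = 4.353·exp(−k·t) = 4.353·0.5318 = 2.315 µg/L.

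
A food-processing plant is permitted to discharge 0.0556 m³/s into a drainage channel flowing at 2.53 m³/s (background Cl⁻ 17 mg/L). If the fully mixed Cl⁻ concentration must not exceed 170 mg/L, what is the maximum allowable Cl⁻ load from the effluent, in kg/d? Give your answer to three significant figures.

34300 kg/d

Mass balance at the limit: 2.530·17.00 + 0.05560·Cₑ = 2.586·170 → Cₑ = 7132 mg/L.
Load = 0.05560 m³/s × 7132 g/m³ × 86 400 s/d = 34260 kg/d.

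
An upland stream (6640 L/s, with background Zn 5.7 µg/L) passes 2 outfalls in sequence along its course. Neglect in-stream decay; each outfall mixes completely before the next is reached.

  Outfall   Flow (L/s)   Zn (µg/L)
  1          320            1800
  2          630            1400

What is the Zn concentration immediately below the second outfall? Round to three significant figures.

Outfall 1: combined Q = 6960 L/s; C = (6640·5.700 + 320.0·1800)/6960 = 88.20 µg/L.
Outfall 2: combined Q = 7590 L/s; C = (6960·88.20 + 630.0·1400)/7590 = 197.1 µg/L.

197 µg/L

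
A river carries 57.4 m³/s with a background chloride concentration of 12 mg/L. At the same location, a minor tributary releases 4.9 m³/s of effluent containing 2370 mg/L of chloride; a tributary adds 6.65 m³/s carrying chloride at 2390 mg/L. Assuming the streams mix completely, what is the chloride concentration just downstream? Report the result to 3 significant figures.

Mixed concentration C = ΣQC/ΣQ = (57.40·12.00 + 4.900·2370 + 6.650·2390) / 68.95 = 28200/68.95 = 408.9 mg/L.

409 mg/L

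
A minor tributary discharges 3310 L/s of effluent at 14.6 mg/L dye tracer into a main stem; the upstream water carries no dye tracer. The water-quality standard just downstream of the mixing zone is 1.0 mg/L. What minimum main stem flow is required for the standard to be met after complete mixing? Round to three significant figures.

45000 L/s

Set C_mix = 1.0: (Q·0 + 3310·14.60) / (Q + 3310) = 1.0
→ Q = 3310·(14.60 − 1.0)/(1.0 − 0) = 45020 L/s.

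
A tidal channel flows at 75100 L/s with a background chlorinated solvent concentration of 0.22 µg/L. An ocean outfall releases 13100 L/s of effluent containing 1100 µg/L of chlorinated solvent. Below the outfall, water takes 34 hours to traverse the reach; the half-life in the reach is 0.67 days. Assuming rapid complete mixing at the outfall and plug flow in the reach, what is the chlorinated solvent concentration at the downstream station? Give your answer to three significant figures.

Mass balance: C = (75100·0.2200 + 13100·1100) / 88200 = 14430000/88200 = 163.6 µg/L.
Half-life 0.67 d → k = ln 2 / 0.67 = 1.035 d⁻¹.
First-order decay: C = 163.6·exp(−k·t) = 163.6·0.2309 = 37.77 µg/L.

37.8 µg/L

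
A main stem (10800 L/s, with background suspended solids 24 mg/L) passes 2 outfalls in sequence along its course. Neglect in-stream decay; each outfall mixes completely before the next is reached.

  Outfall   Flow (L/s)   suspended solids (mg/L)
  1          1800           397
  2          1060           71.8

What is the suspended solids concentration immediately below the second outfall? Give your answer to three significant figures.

76.9 mg/L

Outfall 1: combined Q = 12600 L/s; C = (10800·24.00 + 1800·397.0)/12600 = 77.29 mg/L.
Outfall 2: combined Q = 13660 L/s; C = (12600·77.29 + 1060·71.80)/13660 = 76.86 mg/L.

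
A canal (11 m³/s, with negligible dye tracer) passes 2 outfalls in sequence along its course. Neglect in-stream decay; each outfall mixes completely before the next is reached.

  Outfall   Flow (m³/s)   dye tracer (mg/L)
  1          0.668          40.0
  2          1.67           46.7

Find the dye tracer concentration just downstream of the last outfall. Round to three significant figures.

After outfall 1: Q = 11.00 + 0.6680 = 11.67 m³/s; C = (11.00·0 + 0.6680·40.00)/11.67 = 2.290 mg/L.
After outfall 2: Q = 11.67 + 1.670 = 13.34 m³/s; C = (11.67·2.290 + 1.670·46.70)/13.34 = 7.850 mg/L.

7.85 mg/L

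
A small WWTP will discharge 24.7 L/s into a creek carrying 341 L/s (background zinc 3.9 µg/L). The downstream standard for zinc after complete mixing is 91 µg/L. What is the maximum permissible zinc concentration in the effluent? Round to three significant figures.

1290 µg/L

At the limit, (Qr·Cr + Qe·Cₑ)/(Qr + Qe) = 91:
Cₑ = (365.7·91 − 341.0·3.900) / 24.70 = 1293 µg/L.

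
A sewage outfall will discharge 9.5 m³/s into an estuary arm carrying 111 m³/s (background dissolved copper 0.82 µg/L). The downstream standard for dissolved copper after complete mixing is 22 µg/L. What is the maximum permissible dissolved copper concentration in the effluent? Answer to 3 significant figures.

269 µg/L

At the limit, (Qr·Cr + Qe·Cₑ)/(Qr + Qe) = 22:
Cₑ = (120.5·22 − 111.0·0.8200) / 9.500 = 269.5 µg/L.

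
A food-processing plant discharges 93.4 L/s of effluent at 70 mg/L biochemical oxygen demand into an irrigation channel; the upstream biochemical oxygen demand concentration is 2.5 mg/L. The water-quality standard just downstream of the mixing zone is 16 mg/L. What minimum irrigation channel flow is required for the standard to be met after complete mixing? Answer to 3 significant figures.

374 L/s

Set C_mix = 16: (Q·2.500 + 93.40·70.00) / (Q + 93.40) = 16
→ Q = 93.40·(70.00 − 16)/(16 − 2.500) = 373.6 L/s.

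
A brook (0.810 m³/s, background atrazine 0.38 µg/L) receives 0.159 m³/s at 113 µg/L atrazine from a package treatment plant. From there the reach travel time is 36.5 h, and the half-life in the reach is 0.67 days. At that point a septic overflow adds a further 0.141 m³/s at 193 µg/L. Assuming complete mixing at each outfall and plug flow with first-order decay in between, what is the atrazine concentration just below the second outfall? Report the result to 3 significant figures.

Flow-weighted average: C = (0.8100·0.3800 + 0.1590·113.0) / 0.9690 = 18.27/0.9690 = 18.86 µg/L; combined flow 0.9690 m³/s.
Half-life 0.67 d → k = ln 2 / 0.67 = 1.035 d⁻¹.
Applying C = C₀e^(−kt): 18.86 × 0.2073 = 3.910 µg/L.
Second outfall: C = (0.9690·3.910 + 0.1410·193.0)/1.110 = 27.93 µg/L.

27.9 µg/L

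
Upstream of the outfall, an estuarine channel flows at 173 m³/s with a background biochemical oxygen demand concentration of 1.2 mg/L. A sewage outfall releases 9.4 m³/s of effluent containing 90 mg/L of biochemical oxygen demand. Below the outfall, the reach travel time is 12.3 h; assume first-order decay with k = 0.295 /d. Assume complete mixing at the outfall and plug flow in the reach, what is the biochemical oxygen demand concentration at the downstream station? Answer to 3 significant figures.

4.97 mg/L

Flow-weighted average: C = (173.0·1.200 + 9.400·90.00) / 182.4 = 1054/182.4 = 5.776 mg/L.
Decay over the reach: 5.776·exp(−kt) = 5.776·0.8597 = 4.966 mg/L.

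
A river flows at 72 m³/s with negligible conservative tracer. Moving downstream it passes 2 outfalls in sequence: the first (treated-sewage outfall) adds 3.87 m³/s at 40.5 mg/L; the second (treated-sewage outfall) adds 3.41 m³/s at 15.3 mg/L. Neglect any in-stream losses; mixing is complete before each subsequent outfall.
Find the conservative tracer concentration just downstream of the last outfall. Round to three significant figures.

2.64 mg/L

After outfall 1: Q = 72.00 + 3.870 = 75.87 m³/s; C = (72.00·0 + 3.870·40.50)/75.87 = 2.066 mg/L.
After outfall 2: Q = 75.87 + 3.410 = 79.28 m³/s; C = (75.87·2.066 + 3.410·15.30)/79.28 = 2.635 mg/L.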